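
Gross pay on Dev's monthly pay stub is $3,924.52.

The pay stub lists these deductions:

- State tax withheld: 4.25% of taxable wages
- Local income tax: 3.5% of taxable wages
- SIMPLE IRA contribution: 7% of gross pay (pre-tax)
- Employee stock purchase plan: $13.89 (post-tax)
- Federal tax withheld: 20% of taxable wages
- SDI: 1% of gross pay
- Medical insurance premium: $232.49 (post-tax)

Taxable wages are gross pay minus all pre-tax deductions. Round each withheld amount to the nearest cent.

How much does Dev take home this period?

$2,351.35

SIMPLE IRA contribution: $3,924.52 × 0.07 = $274.72
Taxable wages = $3,924.52 − $274.72 = $3,649.80
Federal tax withheld: $3,649.80 × 0.2 = $729.96
State tax withheld: $3,649.80 × 0.0425 = $155.12
Local income tax: $3,649.80 × 0.035 = $127.74
SDI: $3,924.52 × 0.01 = $39.25
Employee stock purchase plan: $13.89
Medical insurance premium: $232.49
Total deductions = $274.72 + $729.96 + $155.12 + $127.74 + $39.25 + $13.89 + $232.49 = $1,573.17
Net pay = $3,924.52 − $1,573.17 = $2,351.35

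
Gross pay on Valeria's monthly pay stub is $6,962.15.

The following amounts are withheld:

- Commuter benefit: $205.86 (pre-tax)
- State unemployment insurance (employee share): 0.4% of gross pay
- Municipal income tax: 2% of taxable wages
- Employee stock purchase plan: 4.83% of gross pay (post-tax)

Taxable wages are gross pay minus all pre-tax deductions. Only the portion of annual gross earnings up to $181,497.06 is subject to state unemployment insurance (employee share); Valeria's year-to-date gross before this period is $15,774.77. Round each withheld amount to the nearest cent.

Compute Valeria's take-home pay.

Commuter benefit: $205.86
Taxable wages = $6,962.15 − $205.86 = $6,756.29
Municipal income tax: $6,756.29 × 0.02 = $135.13
State unemployment insurance (employee share): cap not yet reached, full $6,962.15 is subject → $6,962.15 × 0.004 = $27.85
Employee stock purchase plan: $6,962.15 × 0.0483 = $336.27
Total deductions = $205.86 + $135.13 + $27.85 + $336.27 = $705.11
Net pay = $6,962.15 − $705.11 = $6,257.04

$6,257.04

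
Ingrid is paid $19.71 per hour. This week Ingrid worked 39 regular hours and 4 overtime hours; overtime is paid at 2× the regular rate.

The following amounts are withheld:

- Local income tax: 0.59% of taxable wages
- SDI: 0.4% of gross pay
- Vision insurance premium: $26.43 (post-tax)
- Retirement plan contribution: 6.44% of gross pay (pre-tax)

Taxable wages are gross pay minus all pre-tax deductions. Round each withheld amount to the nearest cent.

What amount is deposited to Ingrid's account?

$831.46

Regular pay: 39 × $19.71 = $768.69
Overtime pay: 4 × $19.71 × 2 = $157.68
Gross pay = $768.69 + $157.68 = $926.37
Retirement plan contribution: $926.37 × 0.0644 = $59.66
Taxable wages = $926.37 − $59.66 = $866.71
Local income tax: $866.71 × 0.0059 = $5.11
SDI: $926.37 × 0.004 = $3.71
Vision insurance premium: $26.43
Total deductions = $59.66 + $5.11 + $3.71 + $26.43 = $94.91
Net pay = $926.37 − $94.91 = $831.46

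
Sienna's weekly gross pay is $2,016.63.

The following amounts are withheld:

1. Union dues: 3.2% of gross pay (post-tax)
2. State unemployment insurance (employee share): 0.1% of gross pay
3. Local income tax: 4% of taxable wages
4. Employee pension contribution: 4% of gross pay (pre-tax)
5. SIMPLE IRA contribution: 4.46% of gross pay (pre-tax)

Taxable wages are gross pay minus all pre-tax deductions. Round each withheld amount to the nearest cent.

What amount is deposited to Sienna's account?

Employee pension contribution: $2,016.63 × 0.04 = $80.67
SIMPLE IRA contribution: $2,016.63 × 0.0446 = $89.94
Pre-tax total = $80.67 + $89.94 = $170.61
Taxable wages = $2,016.63 − $170.61 = $1,846.02
Local income tax: $1,846.02 × 0.04 = $73.84
State unemployment insurance (employee share): $2,016.63 × 0.001 = $2.02
Union dues: $2,016.63 × 0.032 = $64.53
Total deductions = $80.67 + $89.94 + $73.84 + $2.02 + $64.53 = $311.00
Net pay = $2,016.63 − $311.00 = $1,705.63

$1,705.63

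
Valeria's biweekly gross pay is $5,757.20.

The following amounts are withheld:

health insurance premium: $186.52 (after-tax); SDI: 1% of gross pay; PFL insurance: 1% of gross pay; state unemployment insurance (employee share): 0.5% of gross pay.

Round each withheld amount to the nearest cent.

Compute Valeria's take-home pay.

$5,426.75

SDI: $5,757.20 × 0.01 = $57.57
State unemployment insurance (employee share): $5,757.20 × 0.005 = $28.79
PFL insurance: $5,757.20 × 0.01 = $57.57
Health insurance premium: $186.52
Total deductions = $57.57 + $28.79 + $57.57 + $186.52 = $330.45
Net pay = $5,757.20 − $330.45 = $5,426.75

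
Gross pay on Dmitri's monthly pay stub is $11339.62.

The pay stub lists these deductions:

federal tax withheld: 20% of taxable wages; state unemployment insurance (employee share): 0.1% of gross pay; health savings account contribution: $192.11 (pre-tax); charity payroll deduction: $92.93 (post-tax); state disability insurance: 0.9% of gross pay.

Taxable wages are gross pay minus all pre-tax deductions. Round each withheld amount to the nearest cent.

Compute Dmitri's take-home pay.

Health savings account contribution: $192.11
Taxable wages = $11339.62 − $192.11 = $11147.51
Federal tax withheld: $11147.51 × 0.2 = $2229.50
State disability insurance: $11339.62 × 0.009 = $102.06
State unemployment insurance (employee share): $11339.62 × 0.001 = $11.34
Charity payroll deduction: $92.93
Total deductions = $192.11 + $2229.50 + $102.06 + $11.34 + $92.93 = $2627.94
Net pay = $11339.62 − $2627.94 = $8711.68

$8711.68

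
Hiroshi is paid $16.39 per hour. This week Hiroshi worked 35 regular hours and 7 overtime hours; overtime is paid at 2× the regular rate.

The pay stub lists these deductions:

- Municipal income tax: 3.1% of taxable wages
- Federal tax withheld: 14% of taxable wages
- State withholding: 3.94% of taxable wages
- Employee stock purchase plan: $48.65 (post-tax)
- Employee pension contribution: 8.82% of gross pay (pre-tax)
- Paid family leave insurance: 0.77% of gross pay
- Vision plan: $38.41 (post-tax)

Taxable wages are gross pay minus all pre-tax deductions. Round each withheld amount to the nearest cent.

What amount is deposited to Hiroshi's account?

$484.97

Regular pay: 35 × $16.39 = $573.65
Overtime pay: 7 × $16.39 × 2 = $229.46
Gross pay = $573.65 + $229.46 = $803.11
Employee pension contribution: $803.11 × 0.0882 = $70.83
Taxable wages = $803.11 − $70.83 = $732.28
Municipal income tax: $732.28 × 0.031 = $22.70
Federal tax withheld: $732.28 × 0.14 = $102.52
State withholding: $732.28 × 0.0394 = $28.85
Paid family leave insurance: $803.11 × 0.0077 = $6.18
Vision plan: $38.41
Employee stock purchase plan: $48.65
Total deductions = $70.83 + $22.70 + $102.52 + $28.85 + $6.18 + $38.41 + $48.65 = $318.14
Net pay = $803.11 − $318.14 = $484.97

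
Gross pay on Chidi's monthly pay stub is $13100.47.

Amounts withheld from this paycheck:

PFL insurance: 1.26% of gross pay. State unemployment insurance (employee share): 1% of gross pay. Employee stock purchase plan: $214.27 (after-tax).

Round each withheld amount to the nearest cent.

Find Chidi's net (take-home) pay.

PFL insurance: $13100.47 × 0.0126 = $165.07
State unemployment insurance (employee share): $13100.47 × 0.01 = $131.00
Employee stock purchase plan: $214.27
Total deductions = $165.07 + $131.00 + $214.27 = $510.34
Net pay = $13100.47 − $510.34 = $12590.13

$12590.13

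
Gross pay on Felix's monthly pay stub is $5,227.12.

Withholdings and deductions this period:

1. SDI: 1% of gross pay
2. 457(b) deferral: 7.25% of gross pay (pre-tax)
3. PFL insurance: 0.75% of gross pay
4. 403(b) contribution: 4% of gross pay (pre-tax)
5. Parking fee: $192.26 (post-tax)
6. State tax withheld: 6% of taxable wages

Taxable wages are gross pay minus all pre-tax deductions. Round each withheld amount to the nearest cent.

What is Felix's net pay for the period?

$4,077.00

403(b) contribution: $5,227.12 × 0.04 = $209.08
457(b) deferral: $5,227.12 × 0.0725 = $378.97
Pre-tax total = $209.08 + $378.97 = $588.05
Taxable wages = $5,227.12 − $588.05 = $4,639.07
State tax withheld: $4,639.07 × 0.06 = $278.34
PFL insurance: $5,227.12 × 0.0075 = $39.20
SDI: $5,227.12 × 0.01 = $52.27
Parking fee: $192.26
Total deductions = $209.08 + $378.97 + $278.34 + $39.20 + $52.27 + $192.26 = $1,150.12
Net pay = $5,227.12 − $1,150.12 = $4,077.00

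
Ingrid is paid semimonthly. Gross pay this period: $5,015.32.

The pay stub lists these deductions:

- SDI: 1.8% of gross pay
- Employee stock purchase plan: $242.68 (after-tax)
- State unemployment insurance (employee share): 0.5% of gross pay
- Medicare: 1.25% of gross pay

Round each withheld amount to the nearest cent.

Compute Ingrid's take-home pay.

$4,594.59

SDI: $5,015.32 × 0.018 = $90.28
State unemployment insurance (employee share): $5,015.32 × 0.005 = $25.08
Medicare: $5,015.32 × 0.0125 = $62.69
Employee stock purchase plan: $242.68
Total deductions = $90.28 + $25.08 + $62.69 + $242.68 = $420.73
Net pay = $5,015.32 − $420.73 = $4,594.59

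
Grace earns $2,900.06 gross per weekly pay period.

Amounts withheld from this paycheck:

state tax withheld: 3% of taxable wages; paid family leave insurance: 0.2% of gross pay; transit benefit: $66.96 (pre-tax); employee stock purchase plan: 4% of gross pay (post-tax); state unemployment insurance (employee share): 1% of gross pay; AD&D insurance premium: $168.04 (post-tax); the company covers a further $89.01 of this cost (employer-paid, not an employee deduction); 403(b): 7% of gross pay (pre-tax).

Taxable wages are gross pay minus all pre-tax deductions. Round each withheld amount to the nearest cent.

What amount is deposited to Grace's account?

$2,232.36

Transit benefit: $66.96
403(b): $2,900.06 × 0.07 = $203.00
Pre-tax total = $66.96 + $203.00 = $269.96
Taxable wages = $2,900.06 − $269.96 = $2,630.10
State tax withheld: $2,630.10 × 0.03 = $78.90
State unemployment insurance (employee share): $2,900.06 × 0.01 = $29.00
Paid family leave insurance: $2,900.06 × 0.002 = $5.80
AD&D insurance premium: $168.04
Employee stock purchase plan: $2,900.06 × 0.04 = $116.00
(Employer's $89.01 toward AD&D insurance premium is not withheld from the employee.)
Total deductions = $66.96 + $203.00 + $78.90 + $29.00 + $5.80 + $168.04 + $116.00 = $667.70
Net pay = $2,900.06 − $667.70 = $2,232.36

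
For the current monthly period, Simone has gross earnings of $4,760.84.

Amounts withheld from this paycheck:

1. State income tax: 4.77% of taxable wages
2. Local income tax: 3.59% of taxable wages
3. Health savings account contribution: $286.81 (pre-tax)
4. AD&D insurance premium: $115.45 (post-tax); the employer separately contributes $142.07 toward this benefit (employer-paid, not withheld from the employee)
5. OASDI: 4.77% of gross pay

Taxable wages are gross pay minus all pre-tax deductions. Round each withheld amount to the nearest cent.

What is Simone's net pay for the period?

Health savings account contribution: $286.81
Taxable wages = $4,760.84 − $286.81 = $4,474.03
Local income tax: $4,474.03 × 0.0359 = $160.62
State income tax: $4,474.03 × 0.0477 = $213.41
OASDI: $4,760.84 × 0.0477 = $227.09
AD&D insurance premium: $115.45
(Employer's $142.07 toward AD&D insurance premium is not withheld from the employee.)
Total deductions = $286.81 + $160.62 + $213.41 + $227.09 + $115.45 = $1,003.38
Net pay = $4,760.84 − $1,003.38 = $3,757.46

$3,757.46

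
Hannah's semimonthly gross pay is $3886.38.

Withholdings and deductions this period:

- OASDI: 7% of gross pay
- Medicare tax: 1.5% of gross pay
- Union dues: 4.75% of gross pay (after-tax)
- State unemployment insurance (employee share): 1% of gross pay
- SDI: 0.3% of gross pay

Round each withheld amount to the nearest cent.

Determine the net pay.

State unemployment insurance (employee share): $3886.38 × 0.01 = $38.86
OASDI: $3886.38 × 0.07 = $272.05
Medicare tax: $3886.38 × 0.015 = $58.30
SDI: $3886.38 × 0.003 = $11.66
Union dues: $3886.38 × 0.0475 = $184.60
Total deductions = $38.86 + $272.05 + $58.30 + $11.66 + $184.60 = $565.47
Net pay = $3886.38 − $565.47 = $3320.91

$3320.91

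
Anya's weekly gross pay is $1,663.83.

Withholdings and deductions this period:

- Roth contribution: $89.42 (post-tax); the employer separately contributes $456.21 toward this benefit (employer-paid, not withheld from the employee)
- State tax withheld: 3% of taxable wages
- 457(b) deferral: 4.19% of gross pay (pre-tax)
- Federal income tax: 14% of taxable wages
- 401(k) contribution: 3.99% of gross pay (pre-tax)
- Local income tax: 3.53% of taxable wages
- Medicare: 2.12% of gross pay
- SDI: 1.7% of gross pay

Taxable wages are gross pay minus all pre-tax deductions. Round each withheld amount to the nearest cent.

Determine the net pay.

$1,061.11

401(k) contribution: $1,663.83 × 0.0399 = $66.39
457(b) deferral: $1,663.83 × 0.0419 = $69.71
Pre-tax total = $66.39 + $69.71 = $136.10
Taxable wages = $1,663.83 − $136.10 = $1,527.73
Federal income tax: $1,527.73 × 0.14 = $213.88
Local income tax: $1,527.73 × 0.0353 = $53.93
State tax withheld: $1,527.73 × 0.03 = $45.83
SDI: $1,663.83 × 0.017 = $28.29
Medicare: $1,663.83 × 0.0212 = $35.27
Roth contribution: $89.42
(Employer's $456.21 toward Roth contribution is not withheld from the employee.)
Total deductions = $66.39 + $69.71 + $213.88 + $53.93 + $45.83 + $28.29 + $35.27 + $89.42 = $602.72
Net pay = $1,663.83 − $602.72 = $1,061.11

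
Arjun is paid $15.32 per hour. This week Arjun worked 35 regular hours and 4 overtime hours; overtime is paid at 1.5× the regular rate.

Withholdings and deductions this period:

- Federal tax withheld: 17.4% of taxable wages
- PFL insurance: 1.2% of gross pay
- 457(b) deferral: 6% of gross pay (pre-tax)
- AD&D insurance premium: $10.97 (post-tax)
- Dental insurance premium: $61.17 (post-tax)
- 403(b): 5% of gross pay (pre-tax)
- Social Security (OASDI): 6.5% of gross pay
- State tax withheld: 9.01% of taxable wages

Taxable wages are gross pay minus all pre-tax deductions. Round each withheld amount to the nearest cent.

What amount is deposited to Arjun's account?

Regular pay: 35 × $15.32 = $536.20
Overtime pay: 4 × $15.32 × 1.5 = $91.92
Gross pay = $536.20 + $91.92 = $628.12
457(b) deferral: $628.12 × 0.06 = $37.69
403(b): $628.12 × 0.05 = $31.41
Pre-tax total = $37.69 + $31.41 = $69.10
Taxable wages = $628.12 − $69.10 = $559.02
Federal tax withheld: $559.02 × 0.174 = $97.27
State tax withheld: $559.02 × 0.0901 = $50.37
Social Security (OASDI): $628.12 × 0.065 = $40.83
PFL insurance: $628.12 × 0.012 = $7.54
Dental insurance premium: $61.17
AD&D insurance premium: $10.97
Total deductions = $37.69 + $31.41 + $97.27 + $50.37 + $40.83 + $7.54 + $61.17 + $10.97 = $337.25
Net pay = $628.12 − $337.25 = $290.87

$290.87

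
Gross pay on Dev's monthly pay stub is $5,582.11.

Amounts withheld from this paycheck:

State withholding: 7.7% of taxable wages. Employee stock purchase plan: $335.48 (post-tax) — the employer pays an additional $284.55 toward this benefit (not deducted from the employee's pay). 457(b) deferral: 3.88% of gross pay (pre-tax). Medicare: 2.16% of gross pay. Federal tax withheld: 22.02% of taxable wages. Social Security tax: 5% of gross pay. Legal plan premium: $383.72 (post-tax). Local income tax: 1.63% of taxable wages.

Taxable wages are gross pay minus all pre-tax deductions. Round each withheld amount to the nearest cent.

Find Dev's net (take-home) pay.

$2,564.54

457(b) deferral: $5,582.11 × 0.0388 = $216.59
Taxable wages = $5,582.11 − $216.59 = $5,365.52
Federal tax withheld: $5,365.52 × 0.2202 = $1,181.49
Local income tax: $5,365.52 × 0.0163 = $87.46
State withholding: $5,365.52 × 0.077 = $413.15
Medicare: $5,582.11 × 0.0216 = $120.57
Social Security tax: $5,582.11 × 0.05 = $279.11
Legal plan premium: $383.72
Employee stock purchase plan: $335.48
(Employer's $284.55 toward employee stock purchase plan is not withheld from the employee.)
Total deductions = $216.59 + $1,181.49 + $87.46 + $413.15 + $120.57 + $279.11 + $383.72 + $335.48 = $3,017.57
Net pay = $5,582.11 − $3,017.57 = $2,564.54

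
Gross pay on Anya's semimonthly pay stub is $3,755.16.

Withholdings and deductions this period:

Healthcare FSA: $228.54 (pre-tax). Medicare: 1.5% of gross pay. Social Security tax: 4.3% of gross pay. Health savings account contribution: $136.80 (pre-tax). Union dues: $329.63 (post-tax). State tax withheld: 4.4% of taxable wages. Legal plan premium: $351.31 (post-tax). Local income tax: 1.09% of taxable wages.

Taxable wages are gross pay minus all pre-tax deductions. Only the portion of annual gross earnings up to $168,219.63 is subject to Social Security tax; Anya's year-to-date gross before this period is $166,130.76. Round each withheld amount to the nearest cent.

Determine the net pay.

$2,376.63

Health savings account contribution: $136.80
Healthcare FSA: $228.54
Pre-tax total = $136.80 + $228.54 = $365.34
Taxable wages = $3,755.16 − $365.34 = $3,389.82
State tax withheld: $3,389.82 × 0.044 = $149.15
Local income tax: $3,389.82 × 0.0109 = $36.95
Social Security tax: only $168,219.63 − $166,130.76 = $2,088.87 of this check is subject → $2,088.87 × 0.043 = $89.82
Medicare: $3,755.16 × 0.015 = $56.33
Legal plan premium: $351.31
Union dues: $329.63
Total deductions = $136.80 + $228.54 + $149.15 + $36.95 + $89.82 + $56.33 + $351.31 + $329.63 = $1,378.53
Net pay = $3,755.16 − $1,378.53 = $2,376.63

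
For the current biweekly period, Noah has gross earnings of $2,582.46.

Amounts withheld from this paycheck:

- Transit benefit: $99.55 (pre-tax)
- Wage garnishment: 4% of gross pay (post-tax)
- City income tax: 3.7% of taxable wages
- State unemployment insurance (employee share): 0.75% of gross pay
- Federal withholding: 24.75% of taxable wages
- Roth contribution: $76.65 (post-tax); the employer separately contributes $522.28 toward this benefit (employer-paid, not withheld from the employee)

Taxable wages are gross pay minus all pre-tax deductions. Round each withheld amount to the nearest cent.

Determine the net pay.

$1,577.20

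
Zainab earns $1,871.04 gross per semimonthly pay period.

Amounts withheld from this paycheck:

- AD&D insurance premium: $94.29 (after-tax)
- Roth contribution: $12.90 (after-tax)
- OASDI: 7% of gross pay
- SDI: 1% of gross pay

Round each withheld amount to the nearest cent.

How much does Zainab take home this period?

$1,614.17

SDI: $1,871.04 × 0.01 = $18.71
OASDI: $1,871.04 × 0.07 = $130.97
Roth contribution: $12.90
AD&D insurance premium: $94.29
Total deductions = $18.71 + $130.97 + $12.90 + $94.29 = $256.87
Net pay = $1,871.04 − $256.87 = $1,614.17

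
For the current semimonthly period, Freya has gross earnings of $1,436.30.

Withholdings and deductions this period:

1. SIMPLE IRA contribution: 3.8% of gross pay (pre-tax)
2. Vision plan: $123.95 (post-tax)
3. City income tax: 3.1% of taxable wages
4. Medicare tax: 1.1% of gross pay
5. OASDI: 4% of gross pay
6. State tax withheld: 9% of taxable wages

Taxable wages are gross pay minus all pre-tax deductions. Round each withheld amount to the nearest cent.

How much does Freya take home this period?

SIMPLE IRA contribution: $1,436.30 × 0.038 = $54.58
Taxable wages = $1,436.30 − $54.58 = $1,381.72
State tax withheld: $1,381.72 × 0.09 = $124.35
City income tax: $1,381.72 × 0.031 = $42.83
Medicare tax: $1,436.30 × 0.011 = $15.80
OASDI: $1,436.30 × 0.04 = $57.45
Vision plan: $123.95
Total deductions = $54.58 + $124.35 + $42.83 + $15.80 + $57.45 + $123.95 = $418.96
Net pay = $1,436.30 − $418.96 = $1,017.34

$1,017.34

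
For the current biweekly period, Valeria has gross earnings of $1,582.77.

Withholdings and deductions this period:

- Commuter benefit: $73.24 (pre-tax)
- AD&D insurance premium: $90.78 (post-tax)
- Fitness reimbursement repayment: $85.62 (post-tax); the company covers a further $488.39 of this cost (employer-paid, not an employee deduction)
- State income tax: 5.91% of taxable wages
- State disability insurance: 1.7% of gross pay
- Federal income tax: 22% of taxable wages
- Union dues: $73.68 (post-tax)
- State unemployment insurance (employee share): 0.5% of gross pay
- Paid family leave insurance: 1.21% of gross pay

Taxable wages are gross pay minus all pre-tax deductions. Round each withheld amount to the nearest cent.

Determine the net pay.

Commuter benefit: $73.24
Taxable wages = $1,582.77 − $73.24 = $1,509.53
State income tax: $1,509.53 × 0.0591 = $89.21
Federal income tax: $1,509.53 × 0.22 = $332.10
State disability insurance: $1,582.77 × 0.017 = $26.91
State unemployment insurance (employee share): $1,582.77 × 0.005 = $7.91
Paid family leave insurance: $1,582.77 × 0.0121 = $19.15
AD&D insurance premium: $90.78
Union dues: $73.68
Fitness reimbursement repayment: $85.62
(Employer's $488.39 toward fitness reimbursement repayment is not withheld from the employee.)
Total deductions = $73.24 + $89.21 + $332.10 + $26.91 + $7.91 + $19.15 + $90.78 + $73.68 + $85.62 = $798.60
Net pay = $1,582.77 − $798.60 = $784.17

$784.17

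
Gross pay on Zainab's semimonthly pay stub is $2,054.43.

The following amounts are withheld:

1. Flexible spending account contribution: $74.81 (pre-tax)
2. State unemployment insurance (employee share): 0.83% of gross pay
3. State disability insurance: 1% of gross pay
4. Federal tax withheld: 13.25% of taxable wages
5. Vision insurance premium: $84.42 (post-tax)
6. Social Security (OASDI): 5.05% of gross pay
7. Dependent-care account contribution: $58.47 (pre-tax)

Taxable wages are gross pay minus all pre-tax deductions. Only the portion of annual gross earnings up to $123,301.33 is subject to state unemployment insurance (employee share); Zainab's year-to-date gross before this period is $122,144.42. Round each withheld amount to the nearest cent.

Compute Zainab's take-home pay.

$1,448.29

Flexible spending account contribution: $74.81
Dependent-care account contribution: $58.47
Pre-tax total = $74.81 + $58.47 = $133.28
Taxable wages = $2,054.43 − $133.28 = $1,921.15
Federal tax withheld: $1,921.15 × 0.1325 = $254.55
Social Security (OASDI): $2,054.43 × 0.0505 = $103.75
State unemployment insurance (employee share): only $123,301.33 − $122,144.42 = $1,156.91 of this check is subject → $1,156.91 × 0.0083 = $9.60
State disability insurance: $2,054.43 × 0.01 = $20.54
Vision insurance premium: $84.42
Total deductions = $74.81 + $58.47 + $254.55 + $103.75 + $9.60 + $20.54 + $84.42 = $606.14
Net pay = $2,054.43 − $606.14 = $1,448.29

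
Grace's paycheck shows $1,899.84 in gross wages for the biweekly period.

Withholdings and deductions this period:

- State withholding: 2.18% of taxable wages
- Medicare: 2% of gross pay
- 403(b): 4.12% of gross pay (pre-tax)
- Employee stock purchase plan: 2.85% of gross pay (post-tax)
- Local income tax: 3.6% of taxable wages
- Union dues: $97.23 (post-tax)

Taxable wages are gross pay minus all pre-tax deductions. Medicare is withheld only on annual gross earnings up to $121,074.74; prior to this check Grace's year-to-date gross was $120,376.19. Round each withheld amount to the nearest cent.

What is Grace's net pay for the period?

403(b): $1,899.84 × 0.0412 = $78.27
Taxable wages = $1,899.84 − $78.27 = $1,821.57
State withholding: $1,821.57 × 0.0218 = $39.71
Local income tax: $1,821.57 × 0.036 = $65.58
Medicare: only $121,074.74 − $120,376.19 = $698.55 of this check is subject → $698.55 × 0.02 = $13.97
Employee stock purchase plan: $1,899.84 × 0.0285 = $54.15
Union dues: $97.23
Total deductions = $78.27 + $39.71 + $65.58 + $13.97 + $54.15 + $97.23 = $348.91
Net pay = $1,899.84 − $348.91 = $1,550.93

$1,550.93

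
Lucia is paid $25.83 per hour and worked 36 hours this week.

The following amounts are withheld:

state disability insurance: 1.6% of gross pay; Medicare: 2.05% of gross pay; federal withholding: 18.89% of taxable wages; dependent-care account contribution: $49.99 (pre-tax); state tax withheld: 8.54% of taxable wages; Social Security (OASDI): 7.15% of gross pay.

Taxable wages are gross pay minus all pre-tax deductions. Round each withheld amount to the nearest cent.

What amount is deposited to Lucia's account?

$538.11

Gross pay: 36 × $25.83 = $929.88
Dependent-care account contribution: $49.99
Taxable wages = $929.88 − $49.99 = $879.89
State tax withheld: $879.89 × 0.0854 = $75.14
Federal withholding: $879.89 × 0.1889 = $166.21
State disability insurance: $929.88 × 0.016 = $14.88
Medicare: $929.88 × 0.0205 = $19.06
Social Security (OASDI): $929.88 × 0.0715 = $66.49
Total deductions = $49.99 + $75.14 + $166.21 + $14.88 + $19.06 + $66.49 = $391.77
Net pay = $929.88 − $391.77 = $538.11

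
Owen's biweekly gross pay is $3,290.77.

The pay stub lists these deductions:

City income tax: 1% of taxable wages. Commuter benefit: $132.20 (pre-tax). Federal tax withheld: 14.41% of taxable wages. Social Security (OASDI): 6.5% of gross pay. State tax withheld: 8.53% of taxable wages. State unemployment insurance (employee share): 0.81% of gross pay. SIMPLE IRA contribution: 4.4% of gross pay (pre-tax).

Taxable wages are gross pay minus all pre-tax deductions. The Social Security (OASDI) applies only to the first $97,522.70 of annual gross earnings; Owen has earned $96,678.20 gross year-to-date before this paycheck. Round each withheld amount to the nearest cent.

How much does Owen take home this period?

$2,210.72

SIMPLE IRA contribution: $3,290.77 × 0.044 = $144.79
Commuter benefit: $132.20
Pre-tax total = $144.79 + $132.20 = $276.99
Taxable wages = $3,290.77 − $276.99 = $3,013.78
State tax withheld: $3,013.78 × 0.0853 = $257.08
Federal tax withheld: $3,013.78 × 0.1441 = $434.29
City income tax: $3,013.78 × 0.01 = $30.14
State unemployment insurance (employee share): $3,290.77 × 0.0081 = $26.66
Social Security (OASDI): only $97,522.70 − $96,678.20 = $844.50 of this check is subject → $844.50 × 0.065 = $54.89
Total deductions = $144.79 + $132.20 + $257.08 + $434.29 + $30.14 + $26.66 + $54.89 = $1,080.05
Net pay = $3,290.77 − $1,080.05 = $2,210.72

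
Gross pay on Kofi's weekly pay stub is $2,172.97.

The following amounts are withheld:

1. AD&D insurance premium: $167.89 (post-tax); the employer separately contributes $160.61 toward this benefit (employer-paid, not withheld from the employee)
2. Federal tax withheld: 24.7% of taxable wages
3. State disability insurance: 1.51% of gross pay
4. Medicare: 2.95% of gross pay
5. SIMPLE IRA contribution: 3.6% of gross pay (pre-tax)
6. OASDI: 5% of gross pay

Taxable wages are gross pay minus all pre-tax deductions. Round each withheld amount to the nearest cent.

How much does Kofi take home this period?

$1,203.89

SIMPLE IRA contribution: $2,172.97 × 0.036 = $78.23
Taxable wages = $2,172.97 − $78.23 = $2,094.74
Federal tax withheld: $2,094.74 × 0.247 = $517.40
OASDI: $2,172.97 × 0.05 = $108.65
Medicare: $2,172.97 × 0.0295 = $64.10
State disability insurance: $2,172.97 × 0.0151 = $32.81
AD&D insurance premium: $167.89
(Employer's $160.61 toward AD&D insurance premium is not withheld from the employee.)
Total deductions = $78.23 + $517.40 + $108.65 + $64.10 + $32.81 + $167.89 = $969.08
Net pay = $2,172.97 − $969.08 = $1,203.89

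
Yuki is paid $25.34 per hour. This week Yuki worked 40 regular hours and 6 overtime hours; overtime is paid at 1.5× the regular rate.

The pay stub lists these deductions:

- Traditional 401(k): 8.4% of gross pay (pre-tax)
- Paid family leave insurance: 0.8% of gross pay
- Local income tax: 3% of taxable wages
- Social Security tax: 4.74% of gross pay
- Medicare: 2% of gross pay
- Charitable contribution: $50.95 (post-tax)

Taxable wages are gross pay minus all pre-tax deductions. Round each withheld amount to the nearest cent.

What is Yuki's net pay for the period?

Regular pay: 40 × $25.34 = $1,013.60
Overtime pay: 6 × $25.34 × 1.5 = $228.06
Gross pay = $1,013.60 + $228.06 = $1,241.66
Traditional 401(k): $1,241.66 × 0.084 = $104.30
Taxable wages = $1,241.66 − $104.30 = $1,137.36
Local income tax: $1,137.36 × 0.03 = $34.12
Social Security tax: $1,241.66 × 0.0474 = $58.85
Medicare: $1,241.66 × 0.02 = $24.83
Paid family leave insurance: $1,241.66 × 0.008 = $9.93
Charitable contribution: $50.95
Total deductions = $104.30 + $34.12 + $58.85 + $24.83 + $9.93 + $50.95 = $282.98
Net pay = $1,241.66 − $282.98 = $958.68

$958.68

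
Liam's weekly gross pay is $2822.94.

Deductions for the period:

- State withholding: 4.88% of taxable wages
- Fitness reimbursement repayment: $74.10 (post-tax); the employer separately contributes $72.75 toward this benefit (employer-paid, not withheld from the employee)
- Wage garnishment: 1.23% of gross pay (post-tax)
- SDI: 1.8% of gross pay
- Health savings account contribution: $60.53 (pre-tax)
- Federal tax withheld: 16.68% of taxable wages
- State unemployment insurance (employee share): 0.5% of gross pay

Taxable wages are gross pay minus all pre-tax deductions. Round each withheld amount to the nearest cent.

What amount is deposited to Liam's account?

Health savings account contribution: $60.53
Taxable wages = $2822.94 − $60.53 = $2762.41
State withholding: $2762.41 × 0.0488 = $134.81
Federal tax withheld: $2762.41 × 0.1668 = $460.77
SDI: $2822.94 × 0.018 = $50.81
State unemployment insurance (employee share): $2822.94 × 0.005 = $14.11
Wage garnishment: $2822.94 × 0.0123 = $34.72
Fitness reimbursement repayment: $74.10
(Employer's $72.75 toward fitness reimbursement repayment is not withheld from the employee.)
Total deductions = $60.53 + $134.81 + $460.77 + $50.81 + $14.11 + $34.72 + $74.10 = $829.85
Net pay = $2822.94 − $829.85 = $1993.09

$1993.09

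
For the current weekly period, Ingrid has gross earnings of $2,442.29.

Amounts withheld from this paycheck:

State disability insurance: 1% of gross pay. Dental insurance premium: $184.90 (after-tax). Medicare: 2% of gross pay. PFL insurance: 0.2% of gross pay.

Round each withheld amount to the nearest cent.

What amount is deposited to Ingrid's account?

State disability insurance: $2,442.29 × 0.01 = $24.42
Medicare: $2,442.29 × 0.02 = $48.85
PFL insurance: $2,442.29 × 0.002 = $4.88
Dental insurance premium: $184.90
Total deductions = $24.42 + $48.85 + $4.88 + $184.90 = $263.05
Net pay = $2,442.29 − $263.05 = $2,179.24

$2,179.24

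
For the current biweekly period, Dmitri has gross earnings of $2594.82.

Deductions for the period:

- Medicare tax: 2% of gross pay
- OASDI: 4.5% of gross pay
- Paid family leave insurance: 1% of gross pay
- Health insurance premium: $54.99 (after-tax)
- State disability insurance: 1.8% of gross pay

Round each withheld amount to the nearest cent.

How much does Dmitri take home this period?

$2298.50

OASDI: $2594.82 × 0.045 = $116.77
Medicare tax: $2594.82 × 0.02 = $51.90
State disability insurance: $2594.82 × 0.018 = $46.71
Paid family leave insurance: $2594.82 × 0.01 = $25.95
Health insurance premium: $54.99
Total deductions = $116.77 + $51.90 + $46.71 + $25.95 + $54.99 = $296.32
Net pay = $2594.82 − $296.32 = $2298.50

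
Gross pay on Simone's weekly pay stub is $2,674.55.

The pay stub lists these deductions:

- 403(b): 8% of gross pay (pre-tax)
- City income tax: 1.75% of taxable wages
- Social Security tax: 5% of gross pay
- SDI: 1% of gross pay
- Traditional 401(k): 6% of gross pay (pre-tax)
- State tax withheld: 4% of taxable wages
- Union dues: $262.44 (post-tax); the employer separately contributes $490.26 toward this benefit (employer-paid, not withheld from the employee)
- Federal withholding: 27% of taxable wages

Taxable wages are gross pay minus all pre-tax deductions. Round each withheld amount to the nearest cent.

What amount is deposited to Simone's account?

403(b): $2,674.55 × 0.08 = $213.96
Traditional 401(k): $2,674.55 × 0.06 = $160.47
Pre-tax total = $213.96 + $160.47 = $374.43
Taxable wages = $2,674.55 − $374.43 = $2,300.12
Federal withholding: $2,300.12 × 0.27 = $621.03
City income tax: $2,300.12 × 0.0175 = $40.25
State tax withheld: $2,300.12 × 0.04 = $92.00
Social Security tax: $2,674.55 × 0.05 = $133.73
SDI: $2,674.55 × 0.01 = $26.75
Union dues: $262.44
(Employer's $490.26 toward union dues is not withheld from the employee.)
Total deductions = $213.96 + $160.47 + $621.03 + $40.25 + $92.00 + $133.73 + $26.75 + $262.44 = $1,550.63
Net pay = $2,674.55 − $1,550.63 = $1,123.92

$1,123.92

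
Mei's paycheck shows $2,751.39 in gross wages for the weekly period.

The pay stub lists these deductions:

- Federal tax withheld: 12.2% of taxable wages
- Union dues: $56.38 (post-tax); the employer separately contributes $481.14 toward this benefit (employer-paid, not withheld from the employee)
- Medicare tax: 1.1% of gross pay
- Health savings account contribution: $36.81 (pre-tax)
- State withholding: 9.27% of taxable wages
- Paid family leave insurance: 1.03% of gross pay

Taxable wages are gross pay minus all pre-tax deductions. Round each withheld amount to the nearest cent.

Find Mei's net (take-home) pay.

$2,016.77

Health savings account contribution: $36.81
Taxable wages = $2,751.39 − $36.81 = $2,714.58
Federal tax withheld: $2,714.58 × 0.122 = $331.18
State withholding: $2,714.58 × 0.0927 = $251.64
Paid family leave insurance: $2,751.39 × 0.0103 = $28.34
Medicare tax: $2,751.39 × 0.011 = $30.27
Union dues: $56.38
(Employer's $481.14 toward union dues is not withheld from the employee.)
Total deductions = $36.81 + $331.18 + $251.64 + $28.34 + $30.27 + $56.38 = $734.62
Net pay = $2,751.39 − $734.62 = $2,016.77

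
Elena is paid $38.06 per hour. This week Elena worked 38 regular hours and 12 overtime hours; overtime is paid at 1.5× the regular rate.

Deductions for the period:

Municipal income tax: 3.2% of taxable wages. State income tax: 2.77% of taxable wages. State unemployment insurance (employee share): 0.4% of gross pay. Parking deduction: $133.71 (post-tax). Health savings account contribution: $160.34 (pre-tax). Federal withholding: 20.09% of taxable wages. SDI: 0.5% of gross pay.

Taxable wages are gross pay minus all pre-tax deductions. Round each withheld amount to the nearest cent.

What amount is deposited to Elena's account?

Regular pay: 38 × $38.06 = $1,446.28
Overtime pay: 12 × $38.06 × 1.5 = $685.08
Gross pay = $1,446.28 + $685.08 = $2,131.36
Health savings account contribution: $160.34
Taxable wages = $2,131.36 − $160.34 = $1,971.02
Federal withholding: $1,971.02 × 0.2009 = $395.98
State income tax: $1,971.02 × 0.0277 = $54.60
Municipal income tax: $1,971.02 × 0.032 = $63.07
SDI: $2,131.36 × 0.005 = $10.66
State unemployment insurance (employee share): $2,131.36 × 0.004 = $8.53
Parking deduction: $133.71
Total deductions = $160.34 + $395.98 + $54.60 + $63.07 + $10.66 + $8.53 + $133.71 = $826.89
Net pay = $2,131.36 − $826.89 = $1,304.47

$1,304.47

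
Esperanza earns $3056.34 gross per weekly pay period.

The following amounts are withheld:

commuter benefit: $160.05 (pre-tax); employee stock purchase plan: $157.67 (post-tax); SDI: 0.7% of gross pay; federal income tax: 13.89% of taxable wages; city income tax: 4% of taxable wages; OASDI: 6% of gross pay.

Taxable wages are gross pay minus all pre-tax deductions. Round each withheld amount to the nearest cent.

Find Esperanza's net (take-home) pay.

$2015.71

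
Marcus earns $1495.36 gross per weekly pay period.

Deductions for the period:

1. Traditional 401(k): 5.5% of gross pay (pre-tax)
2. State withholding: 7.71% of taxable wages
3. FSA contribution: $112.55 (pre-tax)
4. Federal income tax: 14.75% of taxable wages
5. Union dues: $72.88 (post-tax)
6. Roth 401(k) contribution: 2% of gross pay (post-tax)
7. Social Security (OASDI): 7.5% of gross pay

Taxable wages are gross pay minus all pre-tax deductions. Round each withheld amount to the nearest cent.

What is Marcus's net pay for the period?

$793.53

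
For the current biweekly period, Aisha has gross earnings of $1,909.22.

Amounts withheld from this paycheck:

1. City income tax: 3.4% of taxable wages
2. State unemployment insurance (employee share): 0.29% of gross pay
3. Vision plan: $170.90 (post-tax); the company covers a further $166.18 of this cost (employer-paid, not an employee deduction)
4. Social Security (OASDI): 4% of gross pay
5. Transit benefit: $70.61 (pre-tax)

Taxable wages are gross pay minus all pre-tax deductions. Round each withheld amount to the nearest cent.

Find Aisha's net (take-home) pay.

$1,523.29

Transit benefit: $70.61
Taxable wages = $1,909.22 − $70.61 = $1,838.61
City income tax: $1,838.61 × 0.034 = $62.51
Social Security (OASDI): $1,909.22 × 0.04 = $76.37
State unemployment insurance (employee share): $1,909.22 × 0.0029 = $5.54
Vision plan: $170.90
(Employer's $166.18 toward vision plan is not withheld from the employee.)
Total deductions = $70.61 + $62.51 + $76.37 + $5.54 + $170.90 = $385.93
Net pay = $1,909.22 − $385.93 = $1,523.29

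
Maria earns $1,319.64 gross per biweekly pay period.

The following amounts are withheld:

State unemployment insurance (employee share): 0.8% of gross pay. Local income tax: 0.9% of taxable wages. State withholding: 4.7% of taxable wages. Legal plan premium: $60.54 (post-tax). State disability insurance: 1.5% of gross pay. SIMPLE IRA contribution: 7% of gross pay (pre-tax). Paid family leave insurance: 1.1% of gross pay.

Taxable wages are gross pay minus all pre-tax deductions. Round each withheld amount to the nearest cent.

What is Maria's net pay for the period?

$1,053.13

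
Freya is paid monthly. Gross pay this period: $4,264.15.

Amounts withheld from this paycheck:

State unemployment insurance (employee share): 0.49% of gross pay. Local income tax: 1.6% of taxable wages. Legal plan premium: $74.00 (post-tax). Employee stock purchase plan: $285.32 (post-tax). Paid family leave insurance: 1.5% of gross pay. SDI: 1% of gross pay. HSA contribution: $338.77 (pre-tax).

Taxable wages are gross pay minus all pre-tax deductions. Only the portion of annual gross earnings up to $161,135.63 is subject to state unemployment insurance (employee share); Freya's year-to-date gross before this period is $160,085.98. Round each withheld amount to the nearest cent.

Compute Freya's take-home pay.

$3,391.51

HSA contribution: $338.77
Taxable wages = $4,264.15 − $338.77 = $3,925.38
Local income tax: $3,925.38 × 0.016 = $62.81
State unemployment insurance (employee share): only $161,135.63 − $160,085.98 = $1,049.65 of this check is subject → $1,049.65 × 0.0049 = $5.14
SDI: $4,264.15 × 0.01 = $42.64
Paid family leave insurance: $4,264.15 × 0.015 = $63.96
Employee stock purchase plan: $285.32
Legal plan premium: $74.00
Total deductions = $338.77 + $62.81 + $5.14 + $42.64 + $63.96 + $285.32 + $74.00 = $872.64
Net pay = $4,264.15 − $872.64 = $3,391.51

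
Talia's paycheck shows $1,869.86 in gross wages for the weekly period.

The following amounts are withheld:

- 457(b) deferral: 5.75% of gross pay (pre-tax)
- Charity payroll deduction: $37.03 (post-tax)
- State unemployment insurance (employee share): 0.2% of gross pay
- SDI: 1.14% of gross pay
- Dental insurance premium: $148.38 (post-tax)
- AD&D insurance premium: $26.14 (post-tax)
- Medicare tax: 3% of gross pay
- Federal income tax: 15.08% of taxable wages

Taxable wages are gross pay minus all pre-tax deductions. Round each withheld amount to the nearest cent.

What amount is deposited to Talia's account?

457(b) deferral: $1,869.86 × 0.0575 = $107.52
Taxable wages = $1,869.86 − $107.52 = $1,762.34
Federal income tax: $1,762.34 × 0.1508 = $265.76
State unemployment insurance (employee share): $1,869.86 × 0.002 = $3.74
SDI: $1,869.86 × 0.0114 = $21.32
Medicare tax: $1,869.86 × 0.03 = $56.10
AD&D insurance premium: $26.14
Dental insurance premium: $148.38
Charity payroll deduction: $37.03
Total deductions = $107.52 + $265.76 + $3.74 + $21.32 + $56.10 + $26.14 + $148.38 + $37.03 = $665.99
Net pay = $1,869.86 − $665.99 = $1,203.87

$1,203.87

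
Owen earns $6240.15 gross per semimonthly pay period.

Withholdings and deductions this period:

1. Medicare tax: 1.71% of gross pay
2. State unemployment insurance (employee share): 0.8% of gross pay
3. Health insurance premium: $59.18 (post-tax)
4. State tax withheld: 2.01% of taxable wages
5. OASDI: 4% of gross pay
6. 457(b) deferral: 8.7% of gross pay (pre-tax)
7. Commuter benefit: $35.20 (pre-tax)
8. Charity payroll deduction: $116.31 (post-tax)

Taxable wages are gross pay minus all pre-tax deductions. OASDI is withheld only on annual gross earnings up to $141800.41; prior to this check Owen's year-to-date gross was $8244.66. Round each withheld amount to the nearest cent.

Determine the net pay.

457(b) deferral: $6240.15 × 0.087 = $542.89
Commuter benefit: $35.20
Pre-tax total = $542.89 + $35.20 = $578.09
Taxable wages = $6240.15 − $578.09 = $5662.06
State tax withheld: $5662.06 × 0.0201 = $113.81
Medicare tax: $6240.15 × 0.0171 = $106.71
State unemployment insurance (employee share): $6240.15 × 0.008 = $49.92
OASDI: cap not yet reached, full $6240.15 is subject → $6240.15 × 0.04 = $249.61
Health insurance premium: $59.18
Charity payroll deduction: $116.31
Total deductions = $542.89 + $35.20 + $113.81 + $106.71 + $49.92 + $249.61 + $59.18 + $116.31 = $1273.63
Net pay = $6240.15 − $1273.63 = $4966.52

$4966.52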